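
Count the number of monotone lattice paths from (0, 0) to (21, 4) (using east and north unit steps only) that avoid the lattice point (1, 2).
Number of paths = 11957

Total paths from (0, 0) to (21, 4): C(25, 21) = 12650. Paths through (1, 2): (paths (0, 0) → (1, 2)) × (paths (1, 2) → (21, 4)) = C(3, 1) · C(22, 20) = 3 · 231 = 693. Avoidance count = 12650 − 693 = 11957.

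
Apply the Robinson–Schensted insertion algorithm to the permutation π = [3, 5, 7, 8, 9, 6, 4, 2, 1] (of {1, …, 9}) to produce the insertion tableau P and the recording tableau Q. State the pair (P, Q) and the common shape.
P = [1, 4, 6, 8, 9] / [2] / [3] / [5] / [7];  Q = [1, 2, 3, 4, 5] / [6] / [7] / [8] / [9];  common shape = (5, 1, 1, 1, 1)

Row-insert the values π_1, π_2, … into P one at a time, bumping the leftmost entry strictly greater than the inserted value down to the next row. The recording tableau Q records, in position (i, j), the step at which that cell was added to P.
  Insert 3 (step 1): P = [3];  Q = [1]
  Insert 5 (step 2): P = [3, 5];  Q = [1, 2]
  Insert 7 (step 3): P = [3, 5, 7];  Q = [1, 2, 3]
  Insert 8 (step 4): P = [3, 5, 7, 8];  Q = [1, 2, 3, 4]
  Insert 9 (step 5): P = [3, 5, 7, 8, 9];  Q = [1, 2, 3, 4, 5]
  Insert 6 (step 6): P = [3, 5, 6, 8, 9] / [7];  Q = [1, 2, 3, 4, 5] / [6]
  Insert 4 (step 7): P = [3, 4, 6, 8, 9] / [5] / [7];  Q = [1, 2, 3, 4, 5] / [6] / [7]
  Insert 2 (step 8): P = [2, 4, 6, 8, 9] / [3] / [5] / [7];  Q = [1, 2, 3, 4, 5] / [6] / [7] / [8]
  Insert 1 (step 9): P = [1, 4, 6, 8, 9] / [2] / [3] / [5] / [7];  Q = [1, 2, 3, 4, 5] / [6] / [7] / [8] / [9]
Final shape: (5, 1, 1, 1, 1).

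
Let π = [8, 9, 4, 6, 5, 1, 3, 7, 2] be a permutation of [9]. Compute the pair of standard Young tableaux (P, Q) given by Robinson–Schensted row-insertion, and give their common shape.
P = [1, 2, 7] / [3, 5] / [4, 9] / [6] / [8];  Q = [1, 2, 8] / [3, 4] / [5, 7] / [6] / [9];  common shape = (3, 2, 2, 1, 1)

Row-insert the values π_1, π_2, … into P one at a time, bumping the leftmost entry strictly greater than the inserted value down to the next row. The recording tableau Q records, in position (i, j), the step at which that cell was added to P.
  Insert 8 (step 1): P = [8];  Q = [1]
  Insert 9 (step 2): P = [8, 9];  Q = [1, 2]
  Insert 4 (step 3): P = [4, 9] / [8];  Q = [1, 2] / [3]
  Insert 6 (step 4): P = [4, 6] / [8, 9];  Q = [1, 2] / [3, 4]
  Insert 5 (step 5): P = [4, 5] / [6, 9] / [8];  Q = [1, 2] / [3, 4] / [5]
  Insert 1 (step 6): P = [1, 5] / [4, 9] / [6] / [8];  Q = [1, 2] / [3, 4] / [5] / [6]
  Insert 3 (step 7): P = [1, 3] / [4, 5] / [6, 9] / [8];  Q = [1, 2] / [3, 4] / [5, 7] / [6]
  Insert 7 (step 8): P = [1, 3, 7] / [4, 5] / [6, 9] / [8];  Q = [1, 2, 8] / [3, 4] / [5, 7] / [6]
  Insert 2 (step 9): P = [1, 2, 7] / [3, 5] / [4, 9] / [6] / [8];  Q = [1, 2, 8] / [3, 4] / [5, 7] / [6] / [9]
Final shape: (3, 2, 2, 1, 1).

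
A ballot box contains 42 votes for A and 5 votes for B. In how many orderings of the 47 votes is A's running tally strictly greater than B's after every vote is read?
Strict-lead orderings = 1207569

Total orderings of the 47 votes with 42 for A: C(47, 42) = 1533939. By the Bertrand ballot formula (Cycle Lemma / reflection principle), the number of orderings in which A is strictly ahead of B throughout is (p − q)/(p + q) · C(p + q, p) = (42 − 5)/(42 + 5) · 1533939 = 1207569.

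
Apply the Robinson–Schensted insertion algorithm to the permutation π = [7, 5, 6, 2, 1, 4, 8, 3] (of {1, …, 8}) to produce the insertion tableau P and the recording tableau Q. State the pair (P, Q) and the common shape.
P = [1, 3, 8] / [2, 4] / [5, 6] / [7];  Q = [1, 3, 7] / [2, 6] / [4, 8] / [5];  common shape = (3, 2, 2, 1)

Row-insert the values π_1, π_2, … into P one at a time, bumping the leftmost entry strictly greater than the inserted value down to the next row. The recording tableau Q records, in position (i, j), the step at which that cell was added to P.
  Insert 7 (step 1): P = [7];  Q = [1]
  Insert 5 (step 2): P = [5] / [7];  Q = [1] / [2]
  Insert 6 (step 3): P = [5, 6] / [7];  Q = [1, 3] / [2]
  Insert 2 (step 4): P = [2, 6] / [5] / [7];  Q = [1, 3] / [2] / [4]
  Insert 1 (step 5): P = [1, 6] / [2] / [5] / [7];  Q = [1, 3] / [2] / [4] / [5]
  Insert 4 (step 6): P = [1, 4] / [2, 6] / [5] / [7];  Q = [1, 3] / [2, 6] / [4] / [5]
  Insert 8 (step 7): P = [1, 4, 8] / [2, 6] / [5] / [7];  Q = [1, 3, 7] / [2, 6] / [4] / [5]
  Insert 3 (step 8): P = [1, 3, 8] / [2, 4] / [5, 6] / [7];  Q = [1, 3, 7] / [2, 6] / [4, 8] / [5]
Final shape: (3, 2, 2, 1).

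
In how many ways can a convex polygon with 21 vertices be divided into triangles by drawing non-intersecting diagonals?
C_19 = 1767263190

These polygon triangulations are counted by the Catalan number C_n = (1/(n + 1)) · C(2n, n). For n = 19: C_19 = (1/20) · C(38, 19) = 35345263800/20 = 1767263190.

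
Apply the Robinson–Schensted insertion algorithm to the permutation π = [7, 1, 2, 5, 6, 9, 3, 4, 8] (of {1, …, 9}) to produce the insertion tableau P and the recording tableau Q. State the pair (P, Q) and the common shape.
P = [1, 2, 3, 4, 8] / [5, 6, 9] / [7];  Q = [1, 3, 4, 5, 6] / [2, 8, 9] / [7];  common shape = (5, 3, 1)

Row-insert the values π_1, π_2, … into P one at a time, bumping the leftmost entry strictly greater than the inserted value down to the next row. The recording tableau Q records, in position (i, j), the step at which that cell was added to P.
  Insert 7 (step 1): P = [7];  Q = [1]
  Insert 1 (step 2): P = [1] / [7];  Q = [1] / [2]
  Insert 2 (step 3): P = [1, 2] / [7];  Q = [1, 3] / [2]
  Insert 5 (step 4): P = [1, 2, 5] / [7];  Q = [1, 3, 4] / [2]
  Insert 6 (step 5): P = [1, 2, 5, 6] / [7];  Q = [1, 3, 4, 5] / [2]
  Insert 9 (step 6): P = [1, 2, 5, 6, 9] / [7];  Q = [1, 3, 4, 5, 6] / [2]
  Insert 3 (step 7): P = [1, 2, 3, 6, 9] / [5] / [7];  Q = [1, 3, 4, 5, 6] / [2] / [7]
  Insert 4 (step 8): P = [1, 2, 3, 4, 9] / [5, 6] / [7];  Q = [1, 3, 4, 5, 6] / [2, 8] / [7]
  Insert 8 (step 9): P = [1, 2, 3, 4, 8] / [5, 6, 9] / [7];  Q = [1, 3, 4, 5, 6] / [2, 8, 9] / [7]
Final shape: (5, 3, 1).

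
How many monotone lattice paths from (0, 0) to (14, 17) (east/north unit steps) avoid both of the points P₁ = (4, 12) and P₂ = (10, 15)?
Number of paths = 212978865

Inclusion–exclusion. Total paths: C(31, 14) = 265182525. Through P₁: C(16, 4)·C(15, 10) = 5465460. Through P₂: C(25, 10)·C(6, 4) = 49031400. Since P₁ is strictly southwest of P₂, a monotone path through both must visit P₁ then P₂; paths through both = C(16, 4)·C(9, 6)·C(6, 4) = 2293200. Avoid both = 265182525 − 5465460 − 49031400 + 2293200 = 212978865.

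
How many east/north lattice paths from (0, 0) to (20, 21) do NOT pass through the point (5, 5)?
Number of paths = 193392808080

Total paths from (0, 0) to (20, 21): C(41, 20) = 269128937220. Paths through (5, 5): (paths (0, 0) → (5, 5)) × (paths (5, 5) → (20, 21)) = C(10, 5) · C(31, 15) = 252 · 300540195 = 75736129140. Avoidance count = 269128937220 − 75736129140 = 193392808080.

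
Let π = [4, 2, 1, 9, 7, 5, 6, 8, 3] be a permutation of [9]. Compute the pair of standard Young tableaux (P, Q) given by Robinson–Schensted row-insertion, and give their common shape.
P = [1, 3, 6, 8] / [2, 5] / [4, 7] / [9];  Q = [1, 4, 7, 8] / [2, 5] / [3, 6] / [9];  common shape = (4, 2, 2, 1)

Row-insert the values π_1, π_2, … into P one at a time, bumping the leftmost entry strictly greater than the inserted value down to the next row. The recording tableau Q records, in position (i, j), the step at which that cell was added to P.
  Insert 4 (step 1): P = [4];  Q = [1]
  Insert 2 (step 2): P = [2] / [4];  Q = [1] / [2]
  Insert 1 (step 3): P = [1] / [2] / [4];  Q = [1] / [2] / [3]
  Insert 9 (step 4): P = [1, 9] / [2] / [4];  Q = [1, 4] / [2] / [3]
  Insert 7 (step 5): P = [1, 7] / [2, 9] / [4];  Q = [1, 4] / [2, 5] / [3]
  Insert 5 (step 6): P = [1, 5] / [2, 7] / [4, 9];  Q = [1, 4] / [2, 5] / [3, 6]
  Insert 6 (step 7): P = [1, 5, 6] / [2, 7] / [4, 9];  Q = [1, 4, 7] / [2, 5] / [3, 6]
  Insert 8 (step 8): P = [1, 5, 6, 8] / [2, 7] / [4, 9];  Q = [1, 4, 7, 8] / [2, 5] / [3, 6]
  Insert 3 (step 9): P = [1, 3, 6, 8] / [2, 5] / [4, 7] / [9];  Q = [1, 4, 7, 8] / [2, 5] / [3, 6] / [9]
Final shape: (4, 2, 2, 1).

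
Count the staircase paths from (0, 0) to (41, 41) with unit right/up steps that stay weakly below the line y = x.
C_41 = 10113918591637898134020

These NE paths below the diagonal are counted by the Catalan number C_n = (1/(n + 1)) · C(2n, n). For n = 41: C_41 = (1/42) · C(82, 41) = 424784580848791721628840/42 = 10113918591637898134020.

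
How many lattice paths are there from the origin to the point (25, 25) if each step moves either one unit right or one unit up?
Number of paths = 126410606437752

A monotone lattice path from (0, 0) to (25, 25) consists of 25 east steps and 25 north steps in some order, so it is determined by which 25 of the 50 steps are east. The count is C(50, 25) = 126410606437752.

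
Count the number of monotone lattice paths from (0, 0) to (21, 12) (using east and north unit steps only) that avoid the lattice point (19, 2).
Number of paths = 354803460

Total paths from (0, 0) to (21, 12): C(33, 21) = 354817320. Paths through (19, 2): (paths (0, 0) → (19, 2)) × (paths (19, 2) → (21, 12)) = C(21, 19) · C(12, 2) = 210 · 66 = 13860. Avoidance count = 354817320 − 13860 = 354803460.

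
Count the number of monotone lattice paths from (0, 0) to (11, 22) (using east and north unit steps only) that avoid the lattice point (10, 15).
Number of paths = 167386640

Total paths from (0, 0) to (11, 22): C(33, 11) = 193536720. Paths through (10, 15): (paths (0, 0) → (10, 15)) × (paths (10, 15) → (11, 22)) = C(25, 10) · C(8, 1) = 3268760 · 8 = 26150080. Avoidance count = 193536720 − 26150080 = 167386640.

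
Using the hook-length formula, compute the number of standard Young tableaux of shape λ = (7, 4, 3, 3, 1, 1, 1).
# SYT of shape (7, 4, 3, 3, 1, 1, 1) = 159174400

Hook-length formula: f^λ = n! / Π hook(c), product over all cells c of the Young diagram. For λ = (7, 4, 3, 3, 1, 1, 1), n = 20 boxes. Hook lengths by row (left-to-right, top-to-bottom): [13, 9, 8, 5, 3, 2, 1]; [9, 5, 4, 1]; [7, 3, 2]; [6, 2, 1]; [3]; [2]; [1]. Product of hooks = 15284505600. So f^λ = 20! / 15284505600 = 2432902008176640000 / 15284505600 = 159174400.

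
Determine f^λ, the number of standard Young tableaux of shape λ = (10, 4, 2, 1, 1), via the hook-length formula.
# SYT of shape (10, 4, 2, 1, 1) = 1790100

Hook-length formula: f^λ = n! / Π hook(c), product over all cells c of the Young diagram. For λ = (10, 4, 2, 1, 1), n = 18 boxes. Hook lengths by row (left-to-right, top-to-bottom): [14, 11, 9, 8, 6, 5, 4, 3, 2, 1]; [7, 4, 2, 1]; [4, 1]; [2]; [1]. Product of hooks = 3576545280. So f^λ = 18! / 3576545280 = 6402373705728000 / 3576545280 = 1790100.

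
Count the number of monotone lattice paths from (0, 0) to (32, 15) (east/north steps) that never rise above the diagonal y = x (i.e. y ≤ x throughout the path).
Number of paths = 409972529754

By the reflection principle (André's argument), the number of monotone paths to (32, 15) with n ≤ m that never go above y = x is C(47, 32) − C(47, 33) = 751616304549 − 341643774795 = 409972529754.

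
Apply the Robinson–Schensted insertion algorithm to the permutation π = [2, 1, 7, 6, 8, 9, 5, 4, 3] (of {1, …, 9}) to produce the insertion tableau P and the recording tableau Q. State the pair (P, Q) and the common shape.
P = [1, 3, 8, 9] / [2, 4] / [5] / [6] / [7];  Q = [1, 3, 5, 6] / [2, 4] / [7] / [8] / [9];  common shape = (4, 2, 1, 1, 1)

Row-insert the values π_1, π_2, … into P one at a time, bumping the leftmost entry strictly greater than the inserted value down to the next row. The recording tableau Q records, in position (i, j), the step at which that cell was added to P.
  Insert 2 (step 1): P = [2];  Q = [1]
  Insert 1 (step 2): P = [1] / [2];  Q = [1] / [2]
  Insert 7 (step 3): P = [1, 7] / [2];  Q = [1, 3] / [2]
  Insert 6 (step 4): P = [1, 6] / [2, 7];  Q = [1, 3] / [2, 4]
  Insert 8 (step 5): P = [1, 6, 8] / [2, 7];  Q = [1, 3, 5] / [2, 4]
  Insert 9 (step 6): P = [1, 6, 8, 9] / [2, 7];  Q = [1, 3, 5, 6] / [2, 4]
  Insert 5 (step 7): P = [1, 5, 8, 9] / [2, 6] / [7];  Q = [1, 3, 5, 6] / [2, 4] / [7]
  Insert 4 (step 8): P = [1, 4, 8, 9] / [2, 5] / [6] / [7];  Q = [1, 3, 5, 6] / [2, 4] / [7] / [8]
  Insert 3 (step 9): P = [1, 3, 8, 9] / [2, 4] / [5] / [6] / [7];  Q = [1, 3, 5, 6] / [2, 4] / [7] / [8] / [9]
Final shape: (4, 2, 1, 1, 1).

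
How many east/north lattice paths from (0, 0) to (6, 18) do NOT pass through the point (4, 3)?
Number of paths = 129836

Total paths from (0, 0) to (6, 18): C(24, 6) = 134596. Paths through (4, 3): (paths (0, 0) → (4, 3)) × (paths (4, 3) → (6, 18)) = C(7, 4) · C(17, 2) = 35 · 136 = 4760. Avoidance count = 134596 − 4760 = 129836.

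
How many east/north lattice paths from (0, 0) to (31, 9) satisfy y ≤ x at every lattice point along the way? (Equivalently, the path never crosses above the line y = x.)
Number of paths = 196534195

By the reflection principle (André's argument), the number of monotone paths to (31, 9) with n ≤ m that never go above y = x is C(40, 31) − C(40, 32) = 273438880 − 76904685 = 196534195.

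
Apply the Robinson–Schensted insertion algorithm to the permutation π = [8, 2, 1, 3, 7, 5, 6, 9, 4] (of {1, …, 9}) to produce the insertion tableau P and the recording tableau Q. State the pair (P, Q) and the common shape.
P = [1, 3, 4, 6, 9] / [2, 5] / [7] / [8];  Q = [1, 4, 5, 7, 8] / [2, 6] / [3] / [9];  common shape = (5, 2, 1, 1)

Row-insert the values π_1, π_2, … into P one at a time, bumping the leftmost entry strictly greater than the inserted value down to the next row. The recording tableau Q records, in position (i, j), the step at which that cell was added to P.
  Insert 8 (step 1): P = [8];  Q = [1]
  Insert 2 (step 2): P = [2] / [8];  Q = [1] / [2]
  Insert 1 (step 3): P = [1] / [2] / [8];  Q = [1] / [2] / [3]
  Insert 3 (step 4): P = [1, 3] / [2] / [8];  Q = [1, 4] / [2] / [3]
  Insert 7 (step 5): P = [1, 3, 7] / [2] / [8];  Q = [1, 4, 5] / [2] / [3]
  Insert 5 (step 6): P = [1, 3, 5] / [2, 7] / [8];  Q = [1, 4, 5] / [2, 6] / [3]
  Insert 6 (step 7): P = [1, 3, 5, 6] / [2, 7] / [8];  Q = [1, 4, 5, 7] / [2, 6] / [3]
  Insert 9 (step 8): P = [1, 3, 5, 6, 9] / [2, 7] / [8];  Q = [1, 4, 5, 7, 8] / [2, 6] / [3]
  Insert 4 (step 9): P = [1, 3, 4, 6, 9] / [2, 5] / [7] / [8];  Q = [1, 4, 5, 7, 8] / [2, 6] / [3] / [9]
Final shape: (5, 2, 1, 1).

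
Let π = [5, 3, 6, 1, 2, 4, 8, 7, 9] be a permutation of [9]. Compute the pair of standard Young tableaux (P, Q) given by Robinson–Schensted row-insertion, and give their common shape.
P = [1, 2, 4, 7, 9] / [3, 6, 8] / [5];  Q = [1, 3, 6, 7, 9] / [2, 5, 8] / [4];  common shape = (5, 3, 1)

Row-insert the values π_1, π_2, … into P one at a time, bumping the leftmost entry strictly greater than the inserted value down to the next row. The recording tableau Q records, in position (i, j), the step at which that cell was added to P.
  Insert 5 (step 1): P = [5];  Q = [1]
  Insert 3 (step 2): P = [3] / [5];  Q = [1] / [2]
  Insert 6 (step 3): P = [3, 6] / [5];  Q = [1, 3] / [2]
  Insert 1 (step 4): P = [1, 6] / [3] / [5];  Q = [1, 3] / [2] / [4]
  Insert 2 (step 5): P = [1, 2] / [3, 6] / [5];  Q = [1, 3] / [2, 5] / [4]
  Insert 4 (step 6): P = [1, 2, 4] / [3, 6] / [5];  Q = [1, 3, 6] / [2, 5] / [4]
  Insert 8 (step 7): P = [1, 2, 4, 8] / [3, 6] / [5];  Q = [1, 3, 6, 7] / [2, 5] / [4]
  Insert 7 (step 8): P = [1, 2, 4, 7] / [3, 6, 8] / [5];  Q = [1, 3, 6, 7] / [2, 5, 8] / [4]
  Insert 9 (step 9): P = [1, 2, 4, 7, 9] / [3, 6, 8] / [5];  Q = [1, 3, 6, 7, 9] / [2, 5, 8] / [4]
Final shape: (5, 3, 1).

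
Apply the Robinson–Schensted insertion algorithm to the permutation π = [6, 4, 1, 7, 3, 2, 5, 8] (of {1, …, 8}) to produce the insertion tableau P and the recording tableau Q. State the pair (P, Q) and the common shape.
P = [1, 2, 5, 8] / [3, 7] / [4] / [6];  Q = [1, 4, 7, 8] / [2, 5] / [3] / [6];  common shape = (4, 2, 1, 1)

Row-insert the values π_1, π_2, … into P one at a time, bumping the leftmost entry strictly greater than the inserted value down to the next row. The recording tableau Q records, in position (i, j), the step at which that cell was added to P.
  Insert 6 (step 1): P = [6];  Q = [1]
  Insert 4 (step 2): P = [4] / [6];  Q = [1] / [2]
  Insert 1 (step 3): P = [1] / [4] / [6];  Q = [1] / [2] / [3]
  Insert 7 (step 4): P = [1, 7] / [4] / [6];  Q = [1, 4] / [2] / [3]
  Insert 3 (step 5): P = [1, 3] / [4, 7] / [6];  Q = [1, 4] / [2, 5] / [3]
  Insert 2 (step 6): P = [1, 2] / [3, 7] / [4] / [6];  Q = [1, 4] / [2, 5] / [3] / [6]
  Insert 5 (step 7): P = [1, 2, 5] / [3, 7] / [4] / [6];  Q = [1, 4, 7] / [2, 5] / [3] / [6]
  Insert 8 (step 8): P = [1, 2, 5, 8] / [3, 7] / [4] / [6];  Q = [1, 4, 7, 8] / [2, 5] / [3] / [6]
Final shape: (4, 2, 1, 1).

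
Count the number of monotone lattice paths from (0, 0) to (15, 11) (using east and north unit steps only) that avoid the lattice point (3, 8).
Number of paths = 7651085

Total paths from (0, 0) to (15, 11): C(26, 15) = 7726160. Paths through (3, 8): (paths (0, 0) → (3, 8)) × (paths (3, 8) → (15, 11)) = C(11, 3) · C(15, 12) = 165 · 455 = 75075. Avoidance count = 7726160 − 75075 = 7651085.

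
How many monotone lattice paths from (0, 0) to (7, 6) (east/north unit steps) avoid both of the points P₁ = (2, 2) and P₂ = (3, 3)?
Number of paths = 680

Inclusion–exclusion. Total paths: C(13, 7) = 1716. Through P₁: C(4, 2)·C(9, 5) = 756. Through P₂: C(6, 3)·C(7, 4) = 700. Since P₁ is strictly southwest of P₂, a monotone path through both must visit P₁ then P₂; paths through both = C(4, 2)·C(2, 1)·C(7, 4) = 420. Avoid both = 1716 − 756 − 700 + 420 = 680.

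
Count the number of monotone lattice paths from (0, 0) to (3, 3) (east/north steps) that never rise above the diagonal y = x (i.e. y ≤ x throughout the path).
Number of paths = 5

By the reflection principle (André's argument), the number of monotone paths to (3, 3) with n ≤ m that never go above y = x is C(6, 3) − C(6, 4) = 20 − 15 = 5.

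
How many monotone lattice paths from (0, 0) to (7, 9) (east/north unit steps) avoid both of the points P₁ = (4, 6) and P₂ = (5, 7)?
Number of paths = 5008

Inclusion–exclusion. Total paths: C(16, 7) = 11440. Through P₁: C(10, 4)·C(6, 3) = 4200. Through P₂: C(12, 5)·C(4, 2) = 4752. Since P₁ is strictly southwest of P₂, a monotone path through both must visit P₁ then P₂; paths through both = C(10, 4)·C(2, 1)·C(4, 2) = 2520. Avoid both = 11440 − 4200 − 4752 + 2520 = 5008.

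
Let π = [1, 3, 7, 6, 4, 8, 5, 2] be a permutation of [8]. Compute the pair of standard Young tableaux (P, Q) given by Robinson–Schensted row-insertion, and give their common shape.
P = [1, 2, 4, 5] / [3, 8] / [6] / [7];  Q = [1, 2, 3, 6] / [4, 7] / [5] / [8];  common shape = (4, 2, 1, 1)

Row-insert the values π_1, π_2, … into P one at a time, bumping the leftmost entry strictly greater than the inserted value down to the next row. The recording tableau Q records, in position (i, j), the step at which that cell was added to P.
  Insert 1 (step 1): P = [1];  Q = [1]
  Insert 3 (step 2): P = [1, 3];  Q = [1, 2]
  Insert 7 (step 3): P = [1, 3, 7];  Q = [1, 2, 3]
  Insert 6 (step 4): P = [1, 3, 6] / [7];  Q = [1, 2, 3] / [4]
  Insert 4 (step 5): P = [1, 3, 4] / [6] / [7];  Q = [1, 2, 3] / [4] / [5]
  Insert 8 (step 6): P = [1, 3, 4, 8] / [6] / [7];  Q = [1, 2, 3, 6] / [4] / [5]
  Insert 5 (step 7): P = [1, 3, 4, 5] / [6, 8] / [7];  Q = [1, 2, 3, 6] / [4, 7] / [5]
  Insert 2 (step 8): P = [1, 2, 4, 5] / [3, 8] / [6] / [7];  Q = [1, 2, 3, 6] / [4, 7] / [5] / [8]
Final shape: (4, 2, 1, 1).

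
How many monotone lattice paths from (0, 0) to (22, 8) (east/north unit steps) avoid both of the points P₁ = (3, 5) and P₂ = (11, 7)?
Number of paths = 5415037

Inclusion–exclusion. Total paths: C(30, 22) = 5852925. Through P₁: C(8, 3)·C(22, 19) = 86240. Through P₂: C(18, 11)·C(12, 11) = 381888. Since P₁ is strictly southwest of P₂, a monotone path through both must visit P₁ then P₂; paths through both = C(8, 3)·C(10, 8)·C(12, 11) = 30240. Avoid both = 5852925 − 86240 − 381888 + 30240 = 5415037.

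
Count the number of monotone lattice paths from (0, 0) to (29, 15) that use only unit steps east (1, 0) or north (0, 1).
Number of paths = 229911617056

A monotone lattice path from (0, 0) to (29, 15) consists of 29 east steps and 15 north steps in some order, so it is determined by which 29 of the 44 steps are east. The count is C(44, 29) = 229911617056.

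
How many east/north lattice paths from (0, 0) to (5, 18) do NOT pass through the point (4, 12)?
Number of paths = 20909

Total paths from (0, 0) to (5, 18): C(23, 5) = 33649. Paths through (4, 12): (paths (0, 0) → (4, 12)) × (paths (4, 12) → (5, 18)) = C(16, 4) · C(7, 1) = 1820 · 7 = 12740. Avoidance count = 33649 − 12740 = 20909.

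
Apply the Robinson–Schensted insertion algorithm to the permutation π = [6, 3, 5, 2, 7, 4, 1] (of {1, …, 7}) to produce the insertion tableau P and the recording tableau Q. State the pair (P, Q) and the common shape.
P = [1, 4, 7] / [2, 5] / [3] / [6];  Q = [1, 3, 5] / [2, 6] / [4] / [7];  common shape = (3, 2, 1, 1)

Row-insert the values π_1, π_2, … into P one at a time, bumping the leftmost entry strictly greater than the inserted value down to the next row. The recording tableau Q records, in position (i, j), the step at which that cell was added to P.
  Insert 6 (step 1): P = [6];  Q = [1]
  Insert 3 (step 2): P = [3] / [6];  Q = [1] / [2]
  Insert 5 (step 3): P = [3, 5] / [6];  Q = [1, 3] / [2]
  Insert 2 (step 4): P = [2, 5] / [3] / [6];  Q = [1, 3] / [2] / [4]
  Insert 7 (step 5): P = [2, 5, 7] / [3] / [6];  Q = [1, 3, 5] / [2] / [4]
  Insert 4 (step 6): P = [2, 4, 7] / [3, 5] / [6];  Q = [1, 3, 5] / [2, 6] / [4]
  Insert 1 (step 7): P = [1, 4, 7] / [2, 5] / [3] / [6];  Q = [1, 3, 5] / [2, 6] / [4] / [7]
Final shape: (3, 2, 1, 1).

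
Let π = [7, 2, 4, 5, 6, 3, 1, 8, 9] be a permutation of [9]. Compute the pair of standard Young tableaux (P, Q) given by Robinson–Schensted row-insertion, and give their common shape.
P = [1, 3, 5, 6, 8, 9] / [2] / [4] / [7];  Q = [1, 3, 4, 5, 8, 9] / [2] / [6] / [7];  common shape = (6, 1, 1, 1)

Row-insert the values π_1, π_2, … into P one at a time, bumping the leftmost entry strictly greater than the inserted value down to the next row. The recording tableau Q records, in position (i, j), the step at which that cell was added to P.
  Insert 7 (step 1): P = [7];  Q = [1]
  Insert 2 (step 2): P = [2] / [7];  Q = [1] / [2]
  Insert 4 (step 3): P = [2, 4] / [7];  Q = [1, 3] / [2]
  Insert 5 (step 4): P = [2, 4, 5] / [7];  Q = [1, 3, 4] / [2]
  Insert 6 (step 5): P = [2, 4, 5, 6] / [7];  Q = [1, 3, 4, 5] / [2]
  Insert 3 (step 6): P = [2, 3, 5, 6] / [4] / [7];  Q = [1, 3, 4, 5] / [2] / [6]
  Insert 1 (step 7): P = [1, 3, 5, 6] / [2] / [4] / [7];  Q = [1, 3, 4, 5] / [2] / [6] / [7]
  Insert 8 (step 8): P = [1, 3, 5, 6, 8] / [2] / [4] / [7];  Q = [1, 3, 4, 5, 8] / [2] / [6] / [7]
  Insert 9 (step 9): P = [1, 3, 5, 6, 8, 9] / [2] / [4] / [7];  Q = [1, 3, 4, 5, 8, 9] / [2] / [6] / [7]
Final shape: (6, 1, 1, 1).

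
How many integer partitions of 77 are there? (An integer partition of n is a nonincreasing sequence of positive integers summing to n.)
p(77) = 10619863

Compute p(n) via the recurrence p(n, m) = p(n, m−1) + p(n−m, m), where p(n, m) counts partitions of n with all parts ≤ m and p(n) = p(n, n). The base cases are p(0, m) = 1 and p(n, 0) = 0 for n > 0. Filling the table yields p(77) = 10619863. (Euler's pentagonal recurrence is an alternative.)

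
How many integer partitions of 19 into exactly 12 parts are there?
p(19, 12 parts) = 15

Partitions of n into exactly k parts are in bijection with partitions of n − k into at most k parts (subtract 1 from each part). So p(19, exactly 12) = p(7, parts ≤ 12). Computing via the recurrence p(m, j) = p(m, j−1) + p(m−j, j) gives 15.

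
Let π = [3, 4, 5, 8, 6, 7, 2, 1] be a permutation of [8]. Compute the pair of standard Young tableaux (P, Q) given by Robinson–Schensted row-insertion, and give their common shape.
P = [1, 4, 5, 6, 7] / [2] / [3] / [8];  Q = [1, 2, 3, 4, 6] / [5] / [7] / [8];  common shape = (5, 1, 1, 1)

Row-insert the values π_1, π_2, … into P one at a time, bumping the leftmost entry strictly greater than the inserted value down to the next row. The recording tableau Q records, in position (i, j), the step at which that cell was added to P.
  Insert 3 (step 1): P = [3];  Q = [1]
  Insert 4 (step 2): P = [3, 4];  Q = [1, 2]
  Insert 5 (step 3): P = [3, 4, 5];  Q = [1, 2, 3]
  Insert 8 (step 4): P = [3, 4, 5, 8];  Q = [1, 2, 3, 4]
  Insert 6 (step 5): P = [3, 4, 5, 6] / [8];  Q = [1, 2, 3, 4] / [5]
  Insert 7 (step 6): P = [3, 4, 5, 6, 7] / [8];  Q = [1, 2, 3, 4, 6] / [5]
  Insert 2 (step 7): P = [2, 4, 5, 6, 7] / [3] / [8];  Q = [1, 2, 3, 4, 6] / [5] / [7]
  Insert 1 (step 8): P = [1, 4, 5, 6, 7] / [2] / [3] / [8];  Q = [1, 2, 3, 4, 6] / [5] / [7] / [8]
Final shape: (5, 1, 1, 1).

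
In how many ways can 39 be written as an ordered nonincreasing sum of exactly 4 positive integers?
p(39, 4 parts) = 441

Partitions of n into exactly k parts are in bijection with partitions of n − k into at most k parts (subtract 1 from each part). So p(39, exactly 4) = p(35, parts ≤ 4). Computing via the recurrence p(m, j) = p(m, j−1) + p(m−j, j) gives 441.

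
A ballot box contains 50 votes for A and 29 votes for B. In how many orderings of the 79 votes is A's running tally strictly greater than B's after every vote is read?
Strict-lead orderings = 884333844454032544572

Total orderings of the 79 votes with 50 for A: C(79, 50) = 3326779700565170048628. By the Bertrand ballot formula (Cycle Lemma / reflection principle), the number of orderings in which A is strictly ahead of B throughout is (p − q)/(p + q) · C(p + q, p) = (50 − 29)/(50 + 29) · 3326779700565170048628 = 884333844454032544572.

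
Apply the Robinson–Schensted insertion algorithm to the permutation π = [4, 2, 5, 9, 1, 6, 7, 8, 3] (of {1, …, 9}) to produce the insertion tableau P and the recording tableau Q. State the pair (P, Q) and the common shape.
P = [1, 3, 6, 7, 8] / [2, 5] / [4, 9];  Q = [1, 3, 4, 7, 8] / [2, 6] / [5, 9];  common shape = (5, 2, 2)

Row-insert the values π_1, π_2, … into P one at a time, bumping the leftmost entry strictly greater than the inserted value down to the next row. The recording tableau Q records, in position (i, j), the step at which that cell was added to P.
  Insert 4 (step 1): P = [4];  Q = [1]
  Insert 2 (step 2): P = [2] / [4];  Q = [1] / [2]
  Insert 5 (step 3): P = [2, 5] / [4];  Q = [1, 3] / [2]
  Insert 9 (step 4): P = [2, 5, 9] / [4];  Q = [1, 3, 4] / [2]
  Insert 1 (step 5): P = [1, 5, 9] / [2] / [4];  Q = [1, 3, 4] / [2] / [5]
  Insert 6 (step 6): P = [1, 5, 6] / [2, 9] / [4];  Q = [1, 3, 4] / [2, 6] / [5]
  Insert 7 (step 7): P = [1, 5, 6, 7] / [2, 9] / [4];  Q = [1, 3, 4, 7] / [2, 6] / [5]
  Insert 8 (step 8): P = [1, 5, 6, 7, 8] / [2, 9] / [4];  Q = [1, 3, 4, 7, 8] / [2, 6] / [5]
  Insert 3 (step 9): P = [1, 3, 6, 7, 8] / [2, 5] / [4, 9];  Q = [1, 3, 4, 7, 8] / [2, 6] / [5, 9]
Final shape: (5, 2, 2).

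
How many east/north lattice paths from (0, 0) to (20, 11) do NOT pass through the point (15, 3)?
Number of paths = 83622123

Total paths from (0, 0) to (20, 11): C(31, 20) = 84672315. Paths through (15, 3): (paths (0, 0) → (15, 3)) × (paths (15, 3) → (20, 11)) = C(18, 15) · C(13, 5) = 816 · 1287 = 1050192. Avoidance count = 84672315 − 1050192 = 83622123.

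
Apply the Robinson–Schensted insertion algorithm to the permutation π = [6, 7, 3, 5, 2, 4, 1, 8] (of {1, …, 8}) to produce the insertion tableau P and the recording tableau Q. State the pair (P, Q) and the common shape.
P = [1, 4, 8] / [2, 5] / [3, 7] / [6];  Q = [1, 2, 8] / [3, 4] / [5, 6] / [7];  common shape = (3, 2, 2, 1)

Row-insert the values π_1, π_2, … into P one at a time, bumping the leftmost entry strictly greater than the inserted value down to the next row. The recording tableau Q records, in position (i, j), the step at which that cell was added to P.
  Insert 6 (step 1): P = [6];  Q = [1]
  Insert 7 (step 2): P = [6, 7];  Q = [1, 2]
  Insert 3 (step 3): P = [3, 7] / [6];  Q = [1, 2] / [3]
  Insert 5 (step 4): P = [3, 5] / [6, 7];  Q = [1, 2] / [3, 4]
  Insert 2 (step 5): P = [2, 5] / [3, 7] / [6];  Q = [1, 2] / [3, 4] / [5]
  Insert 4 (step 6): P = [2, 4] / [3, 5] / [6, 7];  Q = [1, 2] / [3, 4] / [5, 6]
  Insert 1 (step 7): P = [1, 4] / [2, 5] / [3, 7] / [6];  Q = [1, 2] / [3, 4] / [5, 6] / [7]
  Insert 8 (step 8): P = [1, 4, 8] / [2, 5] / [3, 7] / [6];  Q = [1, 2, 8] / [3, 4] / [5, 6] / [7]
Final shape: (3, 2, 2, 1).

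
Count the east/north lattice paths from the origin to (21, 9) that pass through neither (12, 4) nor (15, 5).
Number of paths = 8936470

Inclusion–exclusion. Total paths: C(30, 21) = 14307150. Through P₁: C(16, 12)·C(14, 9) = 3643640. Through P₂: C(20, 15)·C(10, 6) = 3255840. Since P₁ is strictly southwest of P₂, a monotone path through both must visit P₁ then P₂; paths through both = C(16, 12)·C(4, 3)·C(10, 6) = 1528800. Avoid both = 14307150 − 3643640 − 3255840 + 1528800 = 8936470.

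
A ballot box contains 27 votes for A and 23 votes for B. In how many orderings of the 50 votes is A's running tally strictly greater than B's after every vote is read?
Strict-lead orderings = 8643460269248

Total orderings of the 50 votes with 27 for A: C(50, 27) = 108043253365600. By the Bertrand ballot formula (Cycle Lemma / reflection principle), the number of orderings in which A is strictly ahead of B throughout is (p − q)/(p + q) · C(p + q, p) = (27 − 23)/(27 + 23) · 108043253365600 = 8643460269248.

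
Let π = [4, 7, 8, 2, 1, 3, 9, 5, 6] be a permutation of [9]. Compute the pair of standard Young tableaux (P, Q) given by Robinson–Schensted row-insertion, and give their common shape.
P = [1, 3, 5, 6] / [2, 7, 8, 9] / [4];  Q = [1, 2, 3, 7] / [4, 6, 8, 9] / [5];  common shape = (4, 4, 1)

Row-insert the values π_1, π_2, … into P one at a time, bumping the leftmost entry strictly greater than the inserted value down to the next row. The recording tableau Q records, in position (i, j), the step at which that cell was added to P.
  Insert 4 (step 1): P = [4];  Q = [1]
  Insert 7 (step 2): P = [4, 7];  Q = [1, 2]
  Insert 8 (step 3): P = [4, 7, 8];  Q = [1, 2, 3]
  Insert 2 (step 4): P = [2, 7, 8] / [4];  Q = [1, 2, 3] / [4]
  Insert 1 (step 5): P = [1, 7, 8] / [2] / [4];  Q = [1, 2, 3] / [4] / [5]
  Insert 3 (step 6): P = [1, 3, 8] / [2, 7] / [4];  Q = [1, 2, 3] / [4, 6] / [5]
  Insert 9 (step 7): P = [1, 3, 8, 9] / [2, 7] / [4];  Q = [1, 2, 3, 7] / [4, 6] / [5]
  Insert 5 (step 8): P = [1, 3, 5, 9] / [2, 7, 8] / [4];  Q = [1, 2, 3, 7] / [4, 6, 8] / [5]
  Insert 6 (step 9): P = [1, 3, 5, 6] / [2, 7, 8, 9] / [4];  Q = [1, 2, 3, 7] / [4, 6, 8, 9] / [5]
Final shape: (4, 4, 1).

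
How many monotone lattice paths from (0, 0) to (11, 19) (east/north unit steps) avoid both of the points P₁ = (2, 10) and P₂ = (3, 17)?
Number of paths = 51390840

Inclusion–exclusion. Total paths: C(30, 11) = 54627300. Through P₁: C(12, 2)·C(18, 9) = 3208920. Through P₂: C(20, 3)·C(10, 8) = 51300. Since P₁ is strictly southwest of P₂, a monotone path through both must visit P₁ then P₂; paths through both = C(12, 2)·C(8, 1)·C(10, 8) = 23760. Avoid both = 54627300 − 3208920 − 51300 + 23760 = 51390840.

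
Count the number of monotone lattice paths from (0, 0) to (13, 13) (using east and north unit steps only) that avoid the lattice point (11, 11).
Number of paths = 6168008

Total paths from (0, 0) to (13, 13): C(26, 13) = 10400600. Paths through (11, 11): (paths (0, 0) → (11, 11)) × (paths (11, 11) → (13, 13)) = C(22, 11) · C(4, 2) = 705432 · 6 = 4232592. Avoidance count = 10400600 − 4232592 = 6168008.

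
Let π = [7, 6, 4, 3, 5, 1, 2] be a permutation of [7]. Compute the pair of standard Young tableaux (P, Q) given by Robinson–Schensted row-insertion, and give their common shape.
P = [1, 2] / [3, 5] / [4] / [6] / [7];  Q = [1, 5] / [2, 7] / [3] / [4] / [6];  common shape = (2, 2, 1, 1, 1)

Row-insert the values π_1, π_2, … into P one at a time, bumping the leftmost entry strictly greater than the inserted value down to the next row. The recording tableau Q records, in position (i, j), the step at which that cell was added to P.
  Insert 7 (step 1): P = [7];  Q = [1]
  Insert 6 (step 2): P = [6] / [7];  Q = [1] / [2]
  Insert 4 (step 3): P = [4] / [6] / [7];  Q = [1] / [2] / [3]
  Insert 3 (step 4): P = [3] / [4] / [6] / [7];  Q = [1] / [2] / [3] / [4]
  Insert 5 (step 5): P = [3, 5] / [4] / [6] / [7];  Q = [1, 5] / [2] / [3] / [4]
  Insert 1 (step 6): P = [1, 5] / [3] / [4] / [6] / [7];  Q = [1, 5] / [2] / [3] / [4] / [6]
  Insert 2 (step 7): P = [1, 2] / [3, 5] / [4] / [6] / [7];  Q = [1, 5] / [2, 7] / [3] / [4] / [6]
Final shape: (2, 2, 1, 1, 1).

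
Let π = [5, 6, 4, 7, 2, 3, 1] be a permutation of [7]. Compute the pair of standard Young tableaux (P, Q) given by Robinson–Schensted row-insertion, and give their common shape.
P = [1, 3, 7] / [2, 6] / [4] / [5];  Q = [1, 2, 4] / [3, 6] / [5] / [7];  common shape = (3, 2, 1, 1)

Row-insert the values π_1, π_2, … into P one at a time, bumping the leftmost entry strictly greater than the inserted value down to the next row. The recording tableau Q records, in position (i, j), the step at which that cell was added to P.
  Insert 5 (step 1): P = [5];  Q = [1]
  Insert 6 (step 2): P = [5, 6];  Q = [1, 2]
  Insert 4 (step 3): P = [4, 6] / [5];  Q = [1, 2] / [3]
  Insert 7 (step 4): P = [4, 6, 7] / [5];  Q = [1, 2, 4] / [3]
  Insert 2 (step 5): P = [2, 6, 7] / [4] / [5];  Q = [1, 2, 4] / [3] / [5]
  Insert 3 (step 6): P = [2, 3, 7] / [4, 6] / [5];  Q = [1, 2, 4] / [3, 6] / [5]
  Insert 1 (step 7): P = [1, 3, 7] / [2, 6] / [4] / [5];  Q = [1, 2, 4] / [3, 6] / [5] / [7]
Final shape: (3, 2, 1, 1).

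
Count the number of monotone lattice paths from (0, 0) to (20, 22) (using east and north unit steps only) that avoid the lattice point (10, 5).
Number of paths = 488457443565

Total paths from (0, 0) to (20, 22): C(42, 20) = 513791607420. Paths through (10, 5): (paths (0, 0) → (10, 5)) × (paths (10, 5) → (20, 22)) = C(15, 10) · C(27, 10) = 3003 · 8436285 = 25334163855. Avoidance count = 513791607420 − 25334163855 = 488457443565.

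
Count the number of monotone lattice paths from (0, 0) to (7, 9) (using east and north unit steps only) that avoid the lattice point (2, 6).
Number of paths = 9872

Total paths from (0, 0) to (7, 9): C(16, 7) = 11440. Paths through (2, 6): (paths (0, 0) → (2, 6)) × (paths (2, 6) → (7, 9)) = C(8, 2) · C(8, 5) = 28 · 56 = 1568. Avoidance count = 11440 − 1568 = 9872.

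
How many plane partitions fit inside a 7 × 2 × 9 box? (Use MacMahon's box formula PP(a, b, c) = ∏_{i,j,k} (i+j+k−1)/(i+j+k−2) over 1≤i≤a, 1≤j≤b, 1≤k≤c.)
PP(7, 2, 9) = 27810640

Evaluate the triple product over i = 1..7, j = 1..2, k = 1..9. The factors are (2/1) · (3/2) · (4/3) · (5/4) · (6/5) · (7/6) · (8/7) · (9/8) · … (126 factors total). The numerators and denominators telescope so the product is an integer; carrying out the multiplication exactly gives PP(7, 2, 9) = 27810640.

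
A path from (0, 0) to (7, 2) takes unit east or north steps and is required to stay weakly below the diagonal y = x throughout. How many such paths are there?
Number of paths = 27

By the reflection principle (André's argument), the number of monotone paths to (7, 2) with n ≤ m that never go above y = x is C(9, 7) − C(9, 8) = 36 − 9 = 27.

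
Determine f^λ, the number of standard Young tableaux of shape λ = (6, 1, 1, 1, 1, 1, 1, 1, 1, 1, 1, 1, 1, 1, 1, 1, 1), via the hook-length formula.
# SYT of shape (6, 1, 1, 1, 1, 1, 1, 1, 1, 1, 1, 1, 1, 1, 1, 1, 1) = 20349

Hook-length formula: f^λ = n! / Π hook(c), product over all cells c of the Young diagram. For λ = (6, 1, 1, 1, 1, 1, 1, 1, 1, 1, 1, 1, 1, 1, 1, 1, 1), n = 22 boxes. Hook lengths by row (left-to-right, top-to-bottom): [22, 5, 4, 3, 2, 1]; [16]; [15]; [14]; [13]; [12]; [11]; [10]; [9]; [8]; [7]; [6]; [5]; [4]; [3]; [2]; [1]. Product of hooks = 55236165304320000. So f^λ = 22! / 55236165304320000 = 1124000727777607680000 / 55236165304320000 = 20349.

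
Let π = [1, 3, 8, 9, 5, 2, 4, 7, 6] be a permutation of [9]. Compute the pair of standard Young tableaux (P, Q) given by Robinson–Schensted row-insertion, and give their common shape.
P = [1, 2, 4, 6] / [3, 5, 7] / [8, 9];  Q = [1, 2, 3, 4] / [5, 7, 8] / [6, 9];  common shape = (4, 3, 2)

Row-insert the values π_1, π_2, … into P one at a time, bumping the leftmost entry strictly greater than the inserted value down to the next row. The recording tableau Q records, in position (i, j), the step at which that cell was added to P.
  Insert 1 (step 1): P = [1];  Q = [1]
  Insert 3 (step 2): P = [1, 3];  Q = [1, 2]
  Insert 8 (step 3): P = [1, 3, 8];  Q = [1, 2, 3]
  Insert 9 (step 4): P = [1, 3, 8, 9];  Q = [1, 2, 3, 4]
  Insert 5 (step 5): P = [1, 3, 5, 9] / [8];  Q = [1, 2, 3, 4] / [5]
  Insert 2 (step 6): P = [1, 2, 5, 9] / [3] / [8];  Q = [1, 2, 3, 4] / [5] / [6]
  Insert 4 (step 7): P = [1, 2, 4, 9] / [3, 5] / [8];  Q = [1, 2, 3, 4] / [5, 7] / [6]
  Insert 7 (step 8): P = [1, 2, 4, 7] / [3, 5, 9] / [8];  Q = [1, 2, 3, 4] / [5, 7, 8] / [6]
  Insert 6 (step 9): P = [1, 2, 4, 6] / [3, 5, 7] / [8, 9];  Q = [1, 2, 3, 4] / [5, 7, 8] / [6, 9]
Final shape: (4, 3, 2).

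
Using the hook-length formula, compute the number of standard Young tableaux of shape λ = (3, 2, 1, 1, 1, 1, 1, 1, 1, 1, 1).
# SYT of shape (3, 2, 1, 1, 1, 1, 1, 1, 1, 1, 1) = 560

Hook-length formula: f^λ = n! / Π hook(c), product over all cells c of the Young diagram. For λ = (3, 2, 1, 1, 1, 1, 1, 1, 1, 1, 1), n = 14 boxes. Hook lengths by row (left-to-right, top-to-bottom): [13, 3, 1]; [11, 1]; [9]; [8]; [7]; [6]; [5]; [4]; [3]; [2]; [1]. Product of hooks = 155675520. So f^λ = 14! / 155675520 = 87178291200 / 155675520 = 560.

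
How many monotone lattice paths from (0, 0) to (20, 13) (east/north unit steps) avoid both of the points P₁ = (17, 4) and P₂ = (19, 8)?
Number of paths = 559067940

Inclusion–exclusion. Total paths: C(33, 20) = 573166440. Through P₁: C(21, 17)·C(12, 3) = 1316700. Through P₂: C(27, 19)·C(6, 1) = 13320450. Since P₁ is strictly southwest of P₂, a monotone path through both must visit P₁ then P₂; paths through both = C(21, 17)·C(6, 2)·C(6, 1) = 538650. Avoid both = 573166440 − 1316700 − 13320450 + 538650 = 559067940.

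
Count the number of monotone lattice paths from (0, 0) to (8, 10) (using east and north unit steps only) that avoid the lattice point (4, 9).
Number of paths = 40183

Total paths from (0, 0) to (8, 10): C(18, 8) = 43758. Paths through (4, 9): (paths (0, 0) → (4, 9)) × (paths (4, 9) → (8, 10)) = C(13, 4) · C(5, 4) = 715 · 5 = 3575. Avoidance count = 43758 − 3575 = 40183.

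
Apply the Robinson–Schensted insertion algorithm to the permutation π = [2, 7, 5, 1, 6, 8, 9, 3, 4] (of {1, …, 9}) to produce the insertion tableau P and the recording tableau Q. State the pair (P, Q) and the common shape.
P = [1, 3, 4, 8, 9] / [2, 5, 6] / [7];  Q = [1, 2, 5, 6, 7] / [3, 8, 9] / [4];  common shape = (5, 3, 1)

Row-insert the values π_1, π_2, … into P one at a time, bumping the leftmost entry strictly greater than the inserted value down to the next row. The recording tableau Q records, in position (i, j), the step at which that cell was added to P.
  Insert 2 (step 1): P = [2];  Q = [1]
  Insert 7 (step 2): P = [2, 7];  Q = [1, 2]
  Insert 5 (step 3): P = [2, 5] / [7];  Q = [1, 2] / [3]
  Insert 1 (step 4): P = [1, 5] / [2] / [7];  Q = [1, 2] / [3] / [4]
  Insert 6 (step 5): P = [1, 5, 6] / [2] / [7];  Q = [1, 2, 5] / [3] / [4]
  Insert 8 (step 6): P = [1, 5, 6, 8] / [2] / [7];  Q = [1, 2, 5, 6] / [3] / [4]
  Insert 9 (step 7): P = [1, 5, 6, 8, 9] / [2] / [7];  Q = [1, 2, 5, 6, 7] / [3] / [4]
  Insert 3 (step 8): P = [1, 3, 6, 8, 9] / [2, 5] / [7];  Q = [1, 2, 5, 6, 7] / [3, 8] / [4]
  Insert 4 (step 9): P = [1, 3, 4, 8, 9] / [2, 5, 6] / [7];  Q = [1, 2, 5, 6, 7] / [3, 8, 9] / [4]
Final shape: (5, 3, 1).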